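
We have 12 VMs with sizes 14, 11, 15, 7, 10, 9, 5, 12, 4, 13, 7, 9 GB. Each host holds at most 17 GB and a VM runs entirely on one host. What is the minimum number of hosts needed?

Total = 15 + 14 + 13 + 12 + 11 + 10 + 9 + 9 + 7 + 7 + 5 + 4 = 116 GB.
Lower bound: ⌈116/17⌉ = 7 hosts.
Also, 8 VMs each exceed 17/2 GB, and no two of those can share a host, so at least 8 hosts are needed.
A packing using 8 hosts:
  host 1: 15 = 15
  host 2: 14 = 14
  host 3: 13 + 4 = 17
  host 4: 12 + 5 = 17
  host 5: 11 = 11
  host 6: 10 + 7 = 17
  host 7: 9 + 7 = 16
  host 8: 9 = 9
This matches the lower bound, so 8 is optimal.

8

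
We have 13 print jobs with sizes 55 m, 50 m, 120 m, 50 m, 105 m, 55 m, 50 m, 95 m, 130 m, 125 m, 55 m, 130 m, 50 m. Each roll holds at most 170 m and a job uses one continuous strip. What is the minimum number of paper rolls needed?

8

Total = 130 + 130 + 125 + 120 + 105 + 95 + 55 + 55 + 55 + 50 + 50 + 50 + 50 = 1070 m.
Lower bound: ⌈1070/170⌉ = 7 paper rolls.
A packing using 8 paper rolls:
  roll 1: 130 = 130
  roll 2: 130 = 130
  roll 3: 125 = 125
  roll 4: 120 + 50 = 170
  roll 5: 105 + 55 = 160
  roll 6: 95 + 55 = 150
  roll 7: 55 + 50 + 50 = 155
  roll 8: 50 = 50
No arrangement into 7 paper rolls stays within capacity, so 8 is optimal.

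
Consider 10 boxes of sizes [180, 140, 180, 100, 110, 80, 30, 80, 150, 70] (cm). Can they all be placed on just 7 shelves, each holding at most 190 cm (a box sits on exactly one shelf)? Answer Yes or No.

Yes

A valid assignment using 7 shelves:
  shelf 1: 180 = 180
  shelf 2: 180 = 180
  shelf 3: 150 + 30 = 180
  shelf 4: 140 = 140
  shelf 5: 110 + 80 = 190
  shelf 6: 100 + 80 = 180
  shelf 7: 70 = 70
Every load is within 190 cm, so 7 shelves suffice.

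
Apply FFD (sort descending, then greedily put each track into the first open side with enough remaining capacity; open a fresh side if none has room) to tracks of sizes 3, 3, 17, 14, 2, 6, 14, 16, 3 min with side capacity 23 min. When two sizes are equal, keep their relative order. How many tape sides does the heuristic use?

4

Sorted descending: 17, 16, 14, 14, 6, 3, 3, 3, 2.
  17 → side 1 (new)  [load 17/23]
  16 → side 2 (new)  [load 16/23]
  14 → side 3 (new)  [load 14/23]
  14 → side 4 (new)  [load 14/23]
  6 → side 1  [load 23/23]
  3 → side 2  [load 19/23]
  3 → side 2  [load 22/23]
  3 → side 3  [load 17/23]
  2 → side 3  [load 19/23]
4 tape sides opened.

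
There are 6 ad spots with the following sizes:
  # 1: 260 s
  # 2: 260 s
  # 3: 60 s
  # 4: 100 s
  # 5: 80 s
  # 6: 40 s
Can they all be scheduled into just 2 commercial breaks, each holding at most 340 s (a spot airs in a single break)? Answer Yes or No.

Total = 800 s; ⌈800/340⌉ = 3.
At least 3 commercial breaks are required, but only 2 are allowed.

No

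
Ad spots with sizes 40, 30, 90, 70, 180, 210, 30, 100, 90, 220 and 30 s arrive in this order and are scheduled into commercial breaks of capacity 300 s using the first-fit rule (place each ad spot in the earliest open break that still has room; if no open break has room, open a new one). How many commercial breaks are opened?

  40 → break 1 (new)  [load 40/300]
  30 → break 1  [load 70/300]
  90 → break 1  [load 160/300]
  70 → break 1  [load 230/300]
  180 → break 2 (new)  [load 180/300]
  210 → break 3 (new)  [load 210/300]
  30 → break 1  [load 260/300]
  100 → break 2  [load 280/300]
  90 → break 3  [load 300/300]
  220 → break 4 (new)  [load 220/300]
  30 → break 1  [load 290/300]
4 commercial breaks opened.

4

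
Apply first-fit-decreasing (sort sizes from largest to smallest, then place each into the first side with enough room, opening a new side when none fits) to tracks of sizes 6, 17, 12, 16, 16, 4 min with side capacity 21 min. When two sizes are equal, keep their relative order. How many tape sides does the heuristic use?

Sorted descending: 17, 16, 16, 12, 6, 4.
  17 → side 1 (new)  [load 17/21]
  16 → side 2 (new)  [load 16/21]
  16 → side 3 (new)  [load 16/21]
  12 → side 4 (new)  [load 12/21]
  6 → side 4  [load 18/21]
  4 → side 1  [load 21/21]
4 tape sides opened.

4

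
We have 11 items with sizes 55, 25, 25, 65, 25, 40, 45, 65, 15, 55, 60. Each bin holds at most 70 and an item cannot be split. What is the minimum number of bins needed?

Total = 65 + 65 + 60 + 55 + 55 + 45 + 40 + 25 + 25 + 25 + 15 = 475.
Lower bound: ⌈475/70⌉ = 7 bins.
A packing using 8 bins:
  bin 1: 65 = 65
  bin 2: 65 = 65
  bin 3: 60 = 60
  bin 4: 55 + 15 = 70
  bin 5: 55 = 55
  bin 6: 45 + 25 = 70
  bin 7: 40 + 25 = 65
  bin 8: 25 = 25
No arrangement into 7 bins stays within capacity, so 8 is optimal.

8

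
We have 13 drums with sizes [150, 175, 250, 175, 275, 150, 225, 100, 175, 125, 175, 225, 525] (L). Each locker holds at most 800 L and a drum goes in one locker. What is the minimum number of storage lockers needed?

4

Total = 525 + 275 + 250 + 225 + 225 + 175 + 175 + 175 + 175 + 150 + 150 + 125 + 100 = 2725 L.
Lower bound: ⌈2725/800⌉ = 4 storage lockers.
A packing using 4 storage lockers:
  locker 1: 525 + 275 = 800
  locker 2: 250 + 225 + 225 + 100 = 800
  locker 3: 175 + 175 + 175 + 175 = 700
  locker 4: 150 + 150 + 125 = 425
This matches the lower bound, so 4 is optimal.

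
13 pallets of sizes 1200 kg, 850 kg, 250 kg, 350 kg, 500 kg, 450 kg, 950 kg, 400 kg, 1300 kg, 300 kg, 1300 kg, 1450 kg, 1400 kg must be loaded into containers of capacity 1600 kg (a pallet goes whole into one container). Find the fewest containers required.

8

Total = 1450 + 1400 + 1300 + 1300 + 1200 + 950 + 850 + 500 + 450 + 400 + 350 + 300 + 250 = 10700 kg.
Lower bound: ⌈10700/1600⌉ = 7 containers.
A packing using 8 containers:
  container 1: 1450 = 1450
  container 2: 1400 = 1400
  container 3: 1300 + 300 = 1600
  container 4: 1300 + 250 = 1550
  container 5: 1200 + 400 = 1600
  container 6: 950 + 500 = 1450
  container 7: 850 + 450 = 1300
  container 8: 350 = 350
No arrangement into 7 containers stays within capacity, so 8 is optimal.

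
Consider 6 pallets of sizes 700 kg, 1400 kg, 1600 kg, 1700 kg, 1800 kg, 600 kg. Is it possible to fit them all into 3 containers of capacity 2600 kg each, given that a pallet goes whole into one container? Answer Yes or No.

No

Total = 7800 kg; ⌈7800/2600⌉ = 3.
4 pallets each exceed half the capacity and cannot share a container, forcing at least 4 containers.
At least 4 containers are required, but only 3 are allowed.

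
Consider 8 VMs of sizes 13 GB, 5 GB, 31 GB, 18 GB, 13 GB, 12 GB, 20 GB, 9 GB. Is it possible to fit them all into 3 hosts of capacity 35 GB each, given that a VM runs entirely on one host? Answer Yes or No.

No

Total = 121 GB; ⌈121/35⌉ = 4.
At least 4 hosts are required, but only 3 are allowed.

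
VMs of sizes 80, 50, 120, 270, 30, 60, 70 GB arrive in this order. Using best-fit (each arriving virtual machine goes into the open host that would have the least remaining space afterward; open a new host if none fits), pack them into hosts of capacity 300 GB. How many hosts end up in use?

  80 → host 1 (new)  [load 80/300]
  50 → host 1  [load 130/300]
  120 → host 1  [load 250/300]
  270 → host 2 (new)  [load 270/300]
  30 → host 2  [load 300/300]
  60 → host 3 (new)  [load 60/300]
  70 → host 3  [load 130/300]
3 hosts opened.

3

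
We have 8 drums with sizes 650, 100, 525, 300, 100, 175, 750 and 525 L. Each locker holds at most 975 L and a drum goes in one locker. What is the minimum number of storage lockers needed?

4

Total = 750 + 650 + 525 + 525 + 300 + 175 + 100 + 100 = 3125 L.
Lower bound: ⌈3125/975⌉ = 4 storage lockers.
A packing using 4 storage lockers:
  locker 1: 750 + 175 = 925
  locker 2: 650 + 300 = 950
  locker 3: 525 + 100 + 100 = 725
  locker 4: 525 = 525
This matches the lower bound, so 4 is optimal.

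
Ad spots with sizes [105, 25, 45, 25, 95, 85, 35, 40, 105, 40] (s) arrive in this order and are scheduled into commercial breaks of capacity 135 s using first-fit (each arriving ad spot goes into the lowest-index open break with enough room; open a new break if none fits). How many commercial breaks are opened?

5

  105 → break 1 (new)  [load 105/135]
  25 → break 1  [load 130/135]
  45 → break 2 (new)  [load 45/135]
  25 → break 2  [load 70/135]
  95 → break 3 (new)  [load 95/135]
  85 → break 4 (new)  [load 85/135]
  35 → break 2  [load 105/135]
  40 → break 3  [load 135/135]
  105 → break 5 (new)  [load 105/135]
  40 → break 4  [load 125/135]
5 commercial breaks opened.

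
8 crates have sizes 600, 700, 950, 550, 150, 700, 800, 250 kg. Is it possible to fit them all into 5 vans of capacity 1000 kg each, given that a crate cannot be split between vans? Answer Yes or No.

Total = 4700 kg; ⌈4700/1000⌉ = 5.
6 crates each exceed half the capacity and cannot share a van, forcing at least 6 vans.
At least 6 vans are required, but only 5 are allowed.

No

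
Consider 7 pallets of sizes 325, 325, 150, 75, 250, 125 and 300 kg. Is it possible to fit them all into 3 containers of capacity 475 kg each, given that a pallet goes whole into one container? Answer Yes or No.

Total = 1550 kg; ⌈1550/475⌉ = 4.
At least 4 containers are required, but only 3 are allowed.

No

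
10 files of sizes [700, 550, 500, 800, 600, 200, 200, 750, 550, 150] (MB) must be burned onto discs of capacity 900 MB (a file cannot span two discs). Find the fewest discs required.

Total = 800 + 750 + 700 + 600 + 550 + 550 + 500 + 200 + 200 + 150 = 5000 MB.
Lower bound: ⌈5000/900⌉ = 6 discs.
Also, 7 files each exceed 450 MB, and no two of those can share a disc, so at least 7 discs are needed.
A packing using 7 discs:
  disc 1: 800 = 800
  disc 2: 750 + 150 = 900
  disc 3: 700 + 200 = 900
  disc 4: 600 + 200 = 800
  disc 5: 550 = 550
  disc 6: 550 = 550
  disc 7: 500 = 500
This matches the lower bound, so 7 is optimal.

7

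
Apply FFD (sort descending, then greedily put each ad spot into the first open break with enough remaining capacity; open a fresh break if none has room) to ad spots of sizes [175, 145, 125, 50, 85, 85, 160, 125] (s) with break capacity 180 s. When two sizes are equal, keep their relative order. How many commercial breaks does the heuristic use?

Sorted descending: 175, 160, 145, 125, 125, 85, 85, 50.
  175 → break 1 (new)  [load 175/180]
  160 → break 2 (new)  [load 160/180]
  145 → break 3 (new)  [load 145/180]
  125 → break 4 (new)  [load 125/180]
  125 → break 5 (new)  [load 125/180]
  85 → break 6 (new)  [load 85/180]
  85 → break 6  [load 170/180]
  50 → break 4  [load 175/180]
6 commercial breaks opened.

6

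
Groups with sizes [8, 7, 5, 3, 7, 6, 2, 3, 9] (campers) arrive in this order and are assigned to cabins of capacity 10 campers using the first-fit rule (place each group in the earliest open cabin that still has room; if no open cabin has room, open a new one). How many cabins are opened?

  8 → cabin 1 (new)  [load 8/10]
  7 → cabin 2 (new)  [load 7/10]
  5 → cabin 3 (new)  [load 5/10]
  3 → cabin 2  [load 10/10]
  7 → cabin 4 (new)  [load 7/10]
  6 → cabin 5 (new)  [load 6/10]
  2 → cabin 1  [load 10/10]
  3 → cabin 3  [load 8/10]
  9 → cabin 6 (new)  [load 9/10]
6 cabins opened.

6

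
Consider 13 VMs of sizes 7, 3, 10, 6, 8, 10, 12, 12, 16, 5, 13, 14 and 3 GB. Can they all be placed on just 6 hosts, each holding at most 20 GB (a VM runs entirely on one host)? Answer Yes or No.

A valid assignment using 6 hosts:
  host 1: 16 + 3 = 19
  host 2: 14 + 6 = 20
  host 3: 13 + 7 = 20
  host 4: 12 + 8 = 20
  host 5: 12 + 5 + 3 = 20
  host 6: 10 + 10 = 20
Every load is within 20 GB, so 6 hosts suffice.

Yes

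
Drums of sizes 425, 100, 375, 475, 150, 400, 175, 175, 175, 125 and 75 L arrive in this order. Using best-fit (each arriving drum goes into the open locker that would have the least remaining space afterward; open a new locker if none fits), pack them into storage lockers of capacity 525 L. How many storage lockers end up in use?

6

  425 → locker 1 (new)  [load 425/525]
  100 → locker 1  [load 525/525]
  375 → locker 2 (new)  [load 375/525]
  475 → locker 3 (new)  [load 475/525]
  150 → locker 2  [load 525/525]
  400 → locker 4 (new)  [load 400/525]
  175 → locker 5 (new)  [load 175/525]
  175 → locker 5  [load 350/525]
  175 → locker 5  [load 525/525]
  125 → locker 4  [load 525/525]
  75 → locker 6 (new)  [load 75/525]
6 storage lockers opened.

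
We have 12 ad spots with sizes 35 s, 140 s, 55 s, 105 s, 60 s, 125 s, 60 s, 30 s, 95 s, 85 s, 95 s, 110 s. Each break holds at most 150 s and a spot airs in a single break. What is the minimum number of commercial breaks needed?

8

Total = 140 + 125 + 110 + 105 + 95 + 95 + 85 + 60 + 60 + 55 + 35 + 30 = 995 s.
Lower bound: ⌈995/150⌉ = 7 commercial breaks.
A packing using 8 commercial breaks:
  break 1: 140 = 140
  break 2: 125 = 125
  break 3: 110 + 35 = 145
  break 4: 105 + 30 = 135
  break 5: 95 + 55 = 150
  break 6: 95 = 95
  break 7: 85 + 60 = 145
  break 8: 60 = 60
No arrangement into 7 commercial breaks stays within capacity, so 8 is optimal.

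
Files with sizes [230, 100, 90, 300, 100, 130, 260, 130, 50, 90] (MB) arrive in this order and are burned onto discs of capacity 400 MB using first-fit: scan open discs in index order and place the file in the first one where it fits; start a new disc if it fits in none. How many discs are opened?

  230 → disc 1 (new)  [load 230/400]
  100 → disc 1  [load 330/400]
  90 → disc 2 (new)  [load 90/400]
  300 → disc 2  [load 390/400]
  100 → disc 3 (new)  [load 100/400]
  130 → disc 3  [load 230/400]
  260 → disc 4 (new)  [load 260/400]
  130 → disc 3  [load 360/400]
  50 → disc 1  [load 380/400]
  90 → disc 4  [load 350/400]
4 discs opened.

4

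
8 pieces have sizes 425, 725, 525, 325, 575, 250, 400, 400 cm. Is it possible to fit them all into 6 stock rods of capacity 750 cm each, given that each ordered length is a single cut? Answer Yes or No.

Yes

A valid assignment using 6 stock rods:
  stock rod 1: 725 = 725
  stock rod 2: 575 = 575
  stock rod 3: 525 = 525
  stock rod 4: 425 + 325 = 750
  stock rod 5: 400 + 250 = 650
  stock rod 6: 400 = 400
Every load is within 750 cm, so 6 stock rods suffice.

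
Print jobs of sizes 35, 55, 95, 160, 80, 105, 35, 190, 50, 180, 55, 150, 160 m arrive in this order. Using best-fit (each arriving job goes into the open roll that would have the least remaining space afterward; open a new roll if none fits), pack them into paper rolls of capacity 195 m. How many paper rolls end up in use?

8

  35 → roll 1 (new)  [load 35/195]
  55 → roll 1  [load 90/195]
  95 → roll 1  [load 185/195]
  160 → roll 2 (new)  [load 160/195]
  80 → roll 3 (new)  [load 80/195]
  105 → roll 3  [load 185/195]
  35 → roll 2  [load 195/195]
  190 → roll 4 (new)  [load 190/195]
  50 → roll 5 (new)  [load 50/195]
  180 → roll 6 (new)  [load 180/195]
  55 → roll 5  [load 105/195]
  150 → roll 7 (new)  [load 150/195]
  160 → roll 8 (new)  [load 160/195]
8 paper rolls opened.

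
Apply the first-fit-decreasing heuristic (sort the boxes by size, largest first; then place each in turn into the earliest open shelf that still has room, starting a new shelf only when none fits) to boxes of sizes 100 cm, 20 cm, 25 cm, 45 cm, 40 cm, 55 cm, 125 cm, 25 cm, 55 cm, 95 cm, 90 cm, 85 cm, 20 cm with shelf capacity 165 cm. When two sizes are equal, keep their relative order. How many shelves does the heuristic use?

5

Sorted descending: 125, 100, 95, 90, 85, 55, 55, 45, 40, 25, 25, 20, 20.
  125 → shelf 1 (new)  [load 125/165]
  100 → shelf 2 (new)  [load 100/165]
  95 → shelf 3 (new)  [load 95/165]
  90 → shelf 4 (new)  [load 90/165]
  85 → shelf 5 (new)  [load 85/165]
  55 → shelf 2  [load 155/165]
  55 → shelf 3  [load 150/165]
  45 → shelf 4  [load 135/165]
  40 → shelf 1  [load 165/165]
  25 → shelf 4  [load 160/165]
  25 → shelf 5  [load 110/165]
  20 → shelf 5  [load 130/165]
  20 → shelf 5  [load 150/165]
5 shelves opened.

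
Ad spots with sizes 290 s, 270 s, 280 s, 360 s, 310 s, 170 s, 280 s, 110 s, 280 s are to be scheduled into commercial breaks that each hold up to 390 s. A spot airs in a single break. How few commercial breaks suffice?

Total = 360 + 310 + 290 + 280 + 280 + 280 + 270 + 170 + 110 = 2350 s.
Lower bound: ⌈2350/390⌉ = 7 commercial breaks.
A packing using 8 commercial breaks:
  break 1: 360 = 360
  break 2: 310 = 310
  break 3: 290 = 290
  break 4: 280 + 110 = 390
  break 5: 280 = 280
  break 6: 280 = 280
  break 7: 270 = 270
  break 8: 170 = 170
No arrangement into 7 commercial breaks stays within capacity, so 8 is optimal.

8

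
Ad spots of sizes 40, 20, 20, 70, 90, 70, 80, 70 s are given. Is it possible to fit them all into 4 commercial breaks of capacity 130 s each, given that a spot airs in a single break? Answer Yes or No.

No

Total = 460 s; ⌈460/130⌉ = 4.
5 ad spots each exceed half the capacity and cannot share a break, forcing at least 5 commercial breaks.
At least 5 commercial breaks are required, but only 4 are allowed.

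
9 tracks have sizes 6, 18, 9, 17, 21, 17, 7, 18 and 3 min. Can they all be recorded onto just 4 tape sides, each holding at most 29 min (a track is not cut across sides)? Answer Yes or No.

Total = 116 min; ⌈116/29⌉ = 4.
5 tracks each exceed half the capacity and cannot share a side, forcing at least 5 tape sides.
At least 5 tape sides are required, but only 4 are allowed.

No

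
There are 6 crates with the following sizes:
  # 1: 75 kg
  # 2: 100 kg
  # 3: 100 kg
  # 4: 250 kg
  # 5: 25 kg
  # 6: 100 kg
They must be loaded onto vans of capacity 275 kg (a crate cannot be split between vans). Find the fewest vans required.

3

Total = 250 + 100 + 100 + 100 + 75 + 25 = 650 kg.
Lower bound: ⌈650/275⌉ = 3 vans.
A packing using 3 vans:
  van 1: 250 + 25 = 275
  van 2: 100 + 100 + 75 = 275
  van 3: 100 = 100
This matches the lower bound, so 3 is optimal.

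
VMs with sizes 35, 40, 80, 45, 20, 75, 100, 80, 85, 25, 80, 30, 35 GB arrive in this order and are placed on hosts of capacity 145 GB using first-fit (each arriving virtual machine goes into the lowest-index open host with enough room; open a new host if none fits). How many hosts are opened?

  35 → host 1 (new)  [load 35/145]
  40 → host 1  [load 75/145]
  80 → host 2 (new)  [load 80/145]
  45 → host 1  [load 120/145]
  20 → host 1  [load 140/145]
  75 → host 3 (new)  [load 75/145]
  100 → host 4 (new)  [load 100/145]
  80 → host 5 (new)  [load 80/145]
  85 → host 6 (new)  [load 85/145]
  25 → host 2  [load 105/145]
  80 → host 7 (new)  [load 80/145]
  30 → host 2  [load 135/145]
  35 → host 3  [load 110/145]
7 hosts opened.

7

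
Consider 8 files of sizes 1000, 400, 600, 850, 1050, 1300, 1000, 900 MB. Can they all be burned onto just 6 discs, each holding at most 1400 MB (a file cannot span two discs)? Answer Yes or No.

Total = 7100 MB; ⌈7100/1400⌉ = 6.
The bound of 6 does not rule out 6, but exhaustive search shows no assignment into 6 discs of capacity 1400 MB exists — the minimum is 7.

No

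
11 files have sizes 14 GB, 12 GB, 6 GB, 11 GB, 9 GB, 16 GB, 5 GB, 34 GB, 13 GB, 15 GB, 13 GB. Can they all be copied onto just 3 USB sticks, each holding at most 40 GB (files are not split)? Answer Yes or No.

No

Total = 148 GB; ⌈148/40⌉ = 4.
At least 4 USB sticks are required, but only 3 are allowed.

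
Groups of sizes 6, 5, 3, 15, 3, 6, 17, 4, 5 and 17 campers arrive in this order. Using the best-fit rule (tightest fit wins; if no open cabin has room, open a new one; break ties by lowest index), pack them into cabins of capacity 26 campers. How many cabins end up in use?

  6 → cabin 1 (new)  [load 6/26]
  5 → cabin 1  [load 11/26]
  3 → cabin 1  [load 14/26]
  15 → cabin 2 (new)  [load 15/26]
  3 → cabin 2  [load 18/26]
  6 → cabin 2  [load 24/26]
  17 → cabin 3 (new)  [load 17/26]
  4 → cabin 3  [load 21/26]
  5 → cabin 3  [load 26/26]
  17 → cabin 4 (new)  [load 17/26]
4 cabins opened.

4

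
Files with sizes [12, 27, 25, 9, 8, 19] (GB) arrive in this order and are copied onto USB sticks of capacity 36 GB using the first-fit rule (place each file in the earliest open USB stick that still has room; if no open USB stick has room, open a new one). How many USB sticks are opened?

  12 → USB stick 1 (new)  [load 12/36]
  27 → USB stick 2 (new)  [load 27/36]
  25 → USB stick 3 (new)  [load 25/36]
  9 → USB stick 1  [load 21/36]
  8 → USB stick 1  [load 29/36]
  19 → USB stick 4 (new)  [load 19/36]
4 USB sticks opened.

4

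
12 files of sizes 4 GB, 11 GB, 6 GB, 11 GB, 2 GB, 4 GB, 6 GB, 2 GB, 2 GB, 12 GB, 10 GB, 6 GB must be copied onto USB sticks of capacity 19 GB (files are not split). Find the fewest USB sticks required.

5

Total = 12 + 11 + 11 + 10 + 6 + 6 + 6 + 4 + 4 + 2 + 2 + 2 = 76 GB.
Lower bound: ⌈76/19⌉ = 4 USB sticks.
A packing using 5 USB sticks:
  USB stick 1: 12 + 6 = 18
  USB stick 2: 11 + 6 + 2 = 19
  USB stick 3: 11 + 6 + 2 = 19
  USB stick 4: 10 + 4 + 4 = 18
  USB stick 5: 2 = 2
No arrangement into 4 USB sticks stays within capacity, so 5 is optimal.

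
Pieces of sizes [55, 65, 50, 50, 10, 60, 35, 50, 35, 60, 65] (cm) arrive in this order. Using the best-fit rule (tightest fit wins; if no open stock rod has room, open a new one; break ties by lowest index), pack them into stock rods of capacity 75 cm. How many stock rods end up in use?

  55 → stock rod 1 (new)  [load 55/75]
  65 → stock rod 2 (new)  [load 65/75]
  50 → stock rod 3 (new)  [load 50/75]
  50 → stock rod 4 (new)  [load 50/75]
  10 → stock rod 2  [load 75/75]
  60 → stock rod 5 (new)  [load 60/75]
  35 → stock rod 6 (new)  [load 35/75]
  50 → stock rod 7 (new)  [load 50/75]
  35 → stock rod 6  [load 70/75]
  60 → stock rod 8 (new)  [load 60/75]
  65 → stock rod 9 (new)  [load 65/75]
9 stock rods opened.

9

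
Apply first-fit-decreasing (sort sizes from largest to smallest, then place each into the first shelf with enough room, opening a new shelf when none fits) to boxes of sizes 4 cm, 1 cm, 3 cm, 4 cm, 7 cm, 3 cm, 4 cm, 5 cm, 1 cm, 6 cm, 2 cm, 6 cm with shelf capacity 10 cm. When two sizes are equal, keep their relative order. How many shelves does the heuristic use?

5

Sorted descending: 7, 6, 6, 5, 4, 4, 4, 3, 3, 2, 1, 1.
  7 → shelf 1 (new)  [load 7/10]
  6 → shelf 2 (new)  [load 6/10]
  6 → shelf 3 (new)  [load 6/10]
  5 → shelf 4 (new)  [load 5/10]
  4 → shelf 2  [load 10/10]
  4 → shelf 3  [load 10/10]
  4 → shelf 4  [load 9/10]
  3 → shelf 1  [load 10/10]
  3 → shelf 5 (new)  [load 3/10]
  2 → shelf 5  [load 5/10]
  1 → shelf 4  [load 10/10]
  1 → shelf 5  [load 6/10]
5 shelves opened.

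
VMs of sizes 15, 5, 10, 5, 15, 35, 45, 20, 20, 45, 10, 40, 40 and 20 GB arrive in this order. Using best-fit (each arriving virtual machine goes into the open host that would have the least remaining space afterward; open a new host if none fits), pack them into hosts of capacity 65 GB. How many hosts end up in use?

6

  15 → host 1 (new)  [load 15/65]
  5 → host 1  [load 20/65]
  10 → host 1  [load 30/65]
  5 → host 1  [load 35/65]
  15 → host 1  [load 50/65]
  35 → host 2 (new)  [load 35/65]
  45 → host 3 (new)  [load 45/65]
  20 → host 3  [load 65/65]
  20 → host 2  [load 55/65]
  45 → host 4 (new)  [load 45/65]
  10 → host 2  [load 65/65]
  40 → host 5 (new)  [load 40/65]
  40 → host 6 (new)  [load 40/65]
  20 → host 4  [load 65/65]
6 hosts opened.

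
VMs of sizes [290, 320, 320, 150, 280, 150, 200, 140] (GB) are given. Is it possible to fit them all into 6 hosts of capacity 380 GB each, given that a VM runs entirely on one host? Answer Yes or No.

Yes

A valid assignment using 6 hosts:
  host 1: 320 = 320
  host 2: 320 = 320
  host 3: 290 = 290
  host 4: 280 = 280
  host 5: 200 + 150 = 350
  host 6: 150 + 140 = 290
Every load is within 380 GB, so 6 hosts suffice.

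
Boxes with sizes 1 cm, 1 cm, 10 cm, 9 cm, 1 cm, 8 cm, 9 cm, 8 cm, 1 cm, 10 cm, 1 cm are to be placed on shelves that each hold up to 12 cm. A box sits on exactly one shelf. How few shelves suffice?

6

Total = 10 + 10 + 9 + 9 + 8 + 8 + 1 + 1 + 1 + 1 + 1 = 59 cm.
Lower bound: ⌈59/12⌉ = 5 shelves.
Also, 6 boxes each exceed 6 cm, and no two of those can share a shelf, so at least 6 shelves are needed.
A packing using 6 shelves:
  shelf 1: 10 + 1 + 1 = 12
  shelf 2: 10 + 1 + 1 = 12
  shelf 3: 9 + 1 = 10
  shelf 4: 9 = 9
  shelf 5: 8 = 8
  shelf 6: 8 = 8
This matches the lower bound, so 6 is optimal.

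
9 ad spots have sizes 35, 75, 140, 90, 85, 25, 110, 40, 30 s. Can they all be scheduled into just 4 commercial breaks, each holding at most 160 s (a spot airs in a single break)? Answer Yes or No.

Total = 630 s; ⌈630/160⌉ = 4.
The bound of 4 does not rule out 4, but exhaustive search shows no assignment into 4 commercial breaks of capacity 160 s exists — the minimum is 5.

No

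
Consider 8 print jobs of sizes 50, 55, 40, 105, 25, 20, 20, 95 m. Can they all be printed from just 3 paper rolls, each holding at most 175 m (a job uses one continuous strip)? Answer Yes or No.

A valid assignment using 3 paper rolls:
  roll 1: 105 + 55 = 160
  roll 2: 95 + 50 + 25 = 170
  roll 3: 40 + 20 + 20 = 80
Every load is within 175 m, so 3 paper rolls suffice.

Yes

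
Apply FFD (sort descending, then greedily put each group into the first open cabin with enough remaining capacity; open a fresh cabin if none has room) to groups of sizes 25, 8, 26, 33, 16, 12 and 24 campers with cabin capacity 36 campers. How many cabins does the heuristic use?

Sorted descending: 33, 26, 25, 24, 16, 12, 8.
  33 → cabin 1 (new)  [load 33/36]
  26 → cabin 2 (new)  [load 26/36]
  25 → cabin 3 (new)  [load 25/36]
  24 → cabin 4 (new)  [load 24/36]
  16 → cabin 5 (new)  [load 16/36]
  12 → cabin 4  [load 36/36]
  8 → cabin 2  [load 34/36]
5 cabins opened.

5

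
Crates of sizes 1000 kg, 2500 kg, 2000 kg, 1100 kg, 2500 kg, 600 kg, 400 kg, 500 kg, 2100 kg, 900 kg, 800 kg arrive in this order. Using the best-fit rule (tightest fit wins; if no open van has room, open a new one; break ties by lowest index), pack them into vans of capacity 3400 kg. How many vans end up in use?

5

  1000 → van 1 (new)  [load 1000/3400]
  2500 → van 2 (new)  [load 2500/3400]
  2000 → van 1  [load 3000/3400]
  1100 → van 3 (new)  [load 1100/3400]
  2500 → van 4 (new)  [load 2500/3400]
  600 → van 2  [load 3100/3400]
  400 → van 1  [load 3400/3400]
  500 → van 4  [load 3000/3400]
  2100 → van 3  [load 3200/3400]
  900 → van 5 (new)  [load 900/3400]
  800 → van 5  [load 1700/3400]
5 vans opened.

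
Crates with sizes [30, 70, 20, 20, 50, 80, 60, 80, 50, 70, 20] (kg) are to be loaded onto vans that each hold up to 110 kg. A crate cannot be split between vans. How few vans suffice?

6

Total = 80 + 80 + 70 + 70 + 60 + 50 + 50 + 30 + 20 + 20 + 20 = 550 kg.
Lower bound: ⌈550/110⌉ = 5 vans.
A packing using 6 vans:
  van 1: 80 + 30 = 110
  van 2: 80 + 20 = 100
  van 3: 70 + 20 + 20 = 110
  van 4: 70 = 70
  van 5: 60 + 50 = 110
  van 6: 50 = 50
No arrangement into 5 vans stays within capacity, so 6 is optimal.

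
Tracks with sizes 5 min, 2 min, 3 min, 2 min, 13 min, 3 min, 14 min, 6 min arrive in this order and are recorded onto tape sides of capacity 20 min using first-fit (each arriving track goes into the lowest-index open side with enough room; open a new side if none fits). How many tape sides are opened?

  5 → side 1 (new)  [load 5/20]
  2 → side 1  [load 7/20]
  3 → side 1  [load 10/20]
  2 → side 1  [load 12/20]
  13 → side 2 (new)  [load 13/20]
  3 → side 1  [load 15/20]
  14 → side 3 (new)  [load 14/20]
  6 → side 2  [load 19/20]
3 tape sides opened.

3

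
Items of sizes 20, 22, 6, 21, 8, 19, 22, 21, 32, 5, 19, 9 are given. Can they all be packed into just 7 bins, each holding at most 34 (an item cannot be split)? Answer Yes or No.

Total = 204; ⌈204/34⌉ = 6.
8 items each exceed half the capacity and cannot share a bin, forcing at least 8 bins.
At least 8 bins are required, but only 7 are allowed.

No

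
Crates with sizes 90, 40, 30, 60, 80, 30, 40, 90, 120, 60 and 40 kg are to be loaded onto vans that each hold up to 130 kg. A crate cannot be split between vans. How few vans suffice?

6

Total = 120 + 90 + 90 + 80 + 60 + 60 + 40 + 40 + 40 + 30 + 30 = 680 kg.
Lower bound: ⌈680/130⌉ = 6 vans.
A packing using 6 vans:
  van 1: 120 = 120
  van 2: 90 + 40 = 130
  van 3: 90 + 40 = 130
  van 4: 80 + 40 = 120
  van 5: 60 + 60 = 120
  van 6: 30 + 30 = 60
This matches the lower bound, so 6 is optimal.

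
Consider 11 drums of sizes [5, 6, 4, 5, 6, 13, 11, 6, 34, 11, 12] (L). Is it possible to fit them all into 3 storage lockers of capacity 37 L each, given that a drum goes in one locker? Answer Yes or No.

No

Total = 113 L; ⌈113/37⌉ = 4.
At least 4 storage lockers are required, but only 3 are allowed.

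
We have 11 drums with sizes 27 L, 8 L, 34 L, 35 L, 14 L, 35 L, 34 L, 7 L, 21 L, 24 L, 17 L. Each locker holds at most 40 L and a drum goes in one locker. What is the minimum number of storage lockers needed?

8

Total = 35 + 35 + 34 + 34 + 27 + 24 + 21 + 17 + 14 + 8 + 7 = 256 L.
Lower bound: ⌈256/40⌉ = 7 storage lockers.
A packing using 8 storage lockers:
  locker 1: 35 = 35
  locker 2: 35 = 35
  locker 3: 34 = 34
  locker 4: 34 = 34
  locker 5: 27 + 8 = 35
  locker 6: 24 + 14 = 38
  locker 7: 21 + 17 = 38
  locker 8: 7 = 7
No arrangement into 7 storage lockers stays within capacity, so 8 is optimal.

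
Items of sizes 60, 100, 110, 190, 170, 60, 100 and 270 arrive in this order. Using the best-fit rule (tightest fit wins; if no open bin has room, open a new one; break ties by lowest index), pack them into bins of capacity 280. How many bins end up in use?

4

  60 → bin 1 (new)  [load 60/280]
  100 → bin 1  [load 160/280]
  110 → bin 1  [load 270/280]
  190 → bin 2 (new)  [load 190/280]
  170 → bin 3 (new)  [load 170/280]
  60 → bin 2  [load 250/280]
  100 → bin 3  [load 270/280]
  270 → bin 4 (new)  [load 270/280]
4 bins opened.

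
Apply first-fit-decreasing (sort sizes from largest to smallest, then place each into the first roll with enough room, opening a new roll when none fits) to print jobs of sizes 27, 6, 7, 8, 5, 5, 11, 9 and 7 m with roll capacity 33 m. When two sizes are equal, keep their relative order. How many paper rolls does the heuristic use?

3

Sorted descending: 27, 11, 9, 8, 7, 7, 6, 5, 5.
  27 → roll 1 (new)  [load 27/33]
  11 → roll 2 (new)  [load 11/33]
  9 → roll 2  [load 20/33]
  8 → roll 2  [load 28/33]
  7 → roll 3 (new)  [load 7/33]
  7 → roll 3  [load 14/33]
  6 → roll 1  [load 33/33]
  5 → roll 2  [load 33/33]
  5 → roll 3  [load 19/33]
3 paper rolls opened.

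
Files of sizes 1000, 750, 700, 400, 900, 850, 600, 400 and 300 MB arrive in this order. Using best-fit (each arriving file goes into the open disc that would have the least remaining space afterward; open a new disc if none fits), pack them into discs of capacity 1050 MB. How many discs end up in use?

  1000 → disc 1 (new)  [load 1000/1050]
  750 → disc 2 (new)  [load 750/1050]
  700 → disc 3 (new)  [load 700/1050]
  400 → disc 4 (new)  [load 400/1050]
  900 → disc 5 (new)  [load 900/1050]
  850 → disc 6 (new)  [load 850/1050]
  600 → disc 4  [load 1000/1050]
  400 → disc 7 (new)  [load 400/1050]
  300 → disc 2  [load 1050/1050]
7 discs opened.

7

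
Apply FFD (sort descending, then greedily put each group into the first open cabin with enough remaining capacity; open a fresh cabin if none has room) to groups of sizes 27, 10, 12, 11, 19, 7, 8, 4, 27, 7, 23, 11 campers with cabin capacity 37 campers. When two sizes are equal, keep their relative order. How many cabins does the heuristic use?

Sorted descending: 27, 27, 23, 19, 12, 11, 11, 10, 8, 7, 7, 4.
  27 → cabin 1 (new)  [load 27/37]
  27 → cabin 2 (new)  [load 27/37]
  23 → cabin 3 (new)  [load 23/37]
  19 → cabin 4 (new)  [load 19/37]
  12 → cabin 3  [load 35/37]
  11 → cabin 4  [load 30/37]
  11 → cabin 5 (new)  [load 11/37]
  10 → cabin 1  [load 37/37]
  8 → cabin 2  [load 35/37]
  7 → cabin 4  [load 37/37]
  7 → cabin 5  [load 18/37]
  4 → cabin 5  [load 22/37]
5 cabins opened.

5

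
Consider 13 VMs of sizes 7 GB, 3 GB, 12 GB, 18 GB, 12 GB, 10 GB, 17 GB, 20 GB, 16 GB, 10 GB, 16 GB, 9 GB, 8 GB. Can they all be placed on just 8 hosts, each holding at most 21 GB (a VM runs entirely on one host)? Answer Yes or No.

No

Total = 158 GB; ⌈158/21⌉ = 8.
The bound of 8 does not rule out 8, but exhaustive search shows no assignment into 8 hosts of capacity 21 GB exists — the minimum is 9.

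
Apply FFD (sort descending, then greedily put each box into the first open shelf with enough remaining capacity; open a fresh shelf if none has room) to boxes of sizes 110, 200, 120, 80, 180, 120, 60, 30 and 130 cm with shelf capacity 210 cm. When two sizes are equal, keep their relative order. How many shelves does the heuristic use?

6

Sorted descending: 200, 180, 130, 120, 120, 110, 80, 60, 30.
  200 → shelf 1 (new)  [load 200/210]
  180 → shelf 2 (new)  [load 180/210]
  130 → shelf 3 (new)  [load 130/210]
  120 → shelf 4 (new)  [load 120/210]
  120 → shelf 5 (new)  [load 120/210]
  110 → shelf 6 (new)  [load 110/210]
  80 → shelf 3  [load 210/210]
  60 → shelf 4  [load 180/210]
  30 → shelf 2  [load 210/210]
6 shelves opened.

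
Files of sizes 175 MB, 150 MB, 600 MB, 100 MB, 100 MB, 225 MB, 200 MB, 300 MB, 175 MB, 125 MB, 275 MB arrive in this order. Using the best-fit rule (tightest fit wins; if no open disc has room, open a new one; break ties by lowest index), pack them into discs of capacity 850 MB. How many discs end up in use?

4

  175 → disc 1 (new)  [load 175/850]
  150 → disc 1  [load 325/850]
  600 → disc 2 (new)  [load 600/850]
  100 → disc 2  [load 700/850]
  100 → disc 2  [load 800/850]
  225 → disc 1  [load 550/850]
  200 → disc 1  [load 750/850]
  300 → disc 3 (new)  [load 300/850]
  175 → disc 3  [load 475/850]
  125 → disc 3  [load 600/850]
  275 → disc 4 (new)  [load 275/850]
4 discs opened.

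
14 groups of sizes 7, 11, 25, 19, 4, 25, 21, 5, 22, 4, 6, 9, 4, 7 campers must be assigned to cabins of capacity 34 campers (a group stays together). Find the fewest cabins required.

5

Total = 25 + 25 + 22 + 21 + 19 + 11 + 9 + 7 + 7 + 6 + 5 + 4 + 4 + 4 = 169 campers.
Lower bound: ⌈169/34⌉ = 5 cabins.
A packing using 5 cabins:
  cabin 1: 25 + 9 = 34
  cabin 2: 25 + 5 + 4 = 34
  cabin 3: 22 + 11 = 33
  cabin 4: 21 + 7 + 6 = 34
  cabin 5: 19 + 7 + 4 + 4 = 34
This matches the lower bound, so 5 is optimal.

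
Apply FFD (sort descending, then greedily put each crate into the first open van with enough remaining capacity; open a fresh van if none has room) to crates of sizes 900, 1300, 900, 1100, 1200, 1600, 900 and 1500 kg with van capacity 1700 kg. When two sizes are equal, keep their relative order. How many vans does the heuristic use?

Sorted descending: 1600, 1500, 1300, 1200, 1100, 900, 900, 900.
  1600 → van 1 (new)  [load 1600/1700]
  1500 → van 2 (new)  [load 1500/1700]
  1300 → van 3 (new)  [load 1300/1700]
  1200 → van 4 (new)  [load 1200/1700]
  1100 → van 5 (new)  [load 1100/1700]
  900 → van 6 (new)  [load 900/1700]
  900 → van 7 (new)  [load 900/1700]
  900 → van 8 (new)  [load 900/1700]
8 vans opened.

8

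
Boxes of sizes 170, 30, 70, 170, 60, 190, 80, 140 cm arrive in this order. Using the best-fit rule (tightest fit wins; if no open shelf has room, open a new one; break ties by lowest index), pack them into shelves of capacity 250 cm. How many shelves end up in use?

4

  170 → shelf 1 (new)  [load 170/250]
  30 → shelf 1  [load 200/250]
  70 → shelf 2 (new)  [load 70/250]
  170 → shelf 2  [load 240/250]
  60 → shelf 3 (new)  [load 60/250]
  190 → shelf 3  [load 250/250]
  80 → shelf 4 (new)  [load 80/250]
  140 → shelf 4  [load 220/250]
4 shelves opened.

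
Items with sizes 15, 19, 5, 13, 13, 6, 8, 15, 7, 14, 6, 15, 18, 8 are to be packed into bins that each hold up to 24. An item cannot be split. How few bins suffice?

Total = 19 + 18 + 15 + 15 + 15 + 14 + 13 + 13 + 8 + 8 + 7 + 6 + 6 + 5 = 162.
Lower bound: ⌈162/24⌉ = 7 bins.
Also, 8 items each exceed 12, and no two of those can share a bin, so at least 8 bins are needed.
A packing using 8 bins:
  bin 1: 19 + 5 = 24
  bin 2: 18 + 6 = 24
  bin 3: 15 + 8 = 23
  bin 4: 15 + 8 = 23
  bin 5: 15 + 7 = 22
  bin 6: 14 + 6 = 20
  bin 7: 13 = 13
  bin 8: 13 = 13
This matches the lower bound, so 8 is optimal.

8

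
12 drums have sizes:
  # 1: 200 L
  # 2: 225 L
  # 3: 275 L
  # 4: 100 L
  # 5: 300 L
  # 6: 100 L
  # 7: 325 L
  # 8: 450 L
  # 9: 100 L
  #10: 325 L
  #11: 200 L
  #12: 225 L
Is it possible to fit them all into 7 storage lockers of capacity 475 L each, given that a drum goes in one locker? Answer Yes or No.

Yes

A valid assignment using 7 storage lockers:
  locker 1: 450 = 450
  locker 2: 325 + 100 = 425
  locker 3: 325 + 100 = 425
  locker 4: 300 + 100 = 400
  locker 5: 275 + 200 = 475
  locker 6: 225 + 225 = 450
  locker 7: 200 = 200
Every load is within 475 L, so 7 storage lockers suffice.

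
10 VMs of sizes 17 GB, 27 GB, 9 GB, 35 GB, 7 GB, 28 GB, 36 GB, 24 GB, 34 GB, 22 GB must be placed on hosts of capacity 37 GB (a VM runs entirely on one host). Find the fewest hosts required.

8

Total = 36 + 35 + 34 + 28 + 27 + 24 + 22 + 17 + 9 + 7 = 239 GB.
Lower bound: ⌈239/37⌉ = 7 hosts.
A packing using 8 hosts:
  host 1: 36 = 36
  host 2: 35 = 35
  host 3: 34 = 34
  host 4: 28 + 9 = 37
  host 5: 27 + 7 = 34
  host 6: 24 = 24
  host 7: 22 = 22
  host 8: 17 = 17
No arrangement into 7 hosts stays within capacity, so 8 is optimal.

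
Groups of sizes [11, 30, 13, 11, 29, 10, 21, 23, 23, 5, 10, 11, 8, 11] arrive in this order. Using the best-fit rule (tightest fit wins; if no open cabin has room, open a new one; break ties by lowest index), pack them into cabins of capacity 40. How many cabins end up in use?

6

  11 → cabin 1 (new)  [load 11/40]
  30 → cabin 2 (new)  [load 30/40]
  13 → cabin 1  [load 24/40]
  11 → cabin 1  [load 35/40]
  29 → cabin 3 (new)  [load 29/40]
  10 → cabin 2  [load 40/40]
  21 → cabin 4 (new)  [load 21/40]
  23 → cabin 5 (new)  [load 23/40]
  23 → cabin 6 (new)  [load 23/40]
  5 → cabin 1  [load 40/40]
  10 → cabin 3  [load 39/40]
  11 → cabin 5  [load 34/40]
  8 → cabin 6  [load 31/40]
  11 → cabin 4  [load 32/40]
6 cabins opened.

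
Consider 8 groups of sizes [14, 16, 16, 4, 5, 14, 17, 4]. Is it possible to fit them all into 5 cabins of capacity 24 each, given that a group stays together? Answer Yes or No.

A valid assignment using 5 cabins:
  cabin 1: 17 + 5 = 22
  cabin 2: 16 + 4 + 4 = 24
  cabin 3: 16 = 16
  cabin 4: 14 = 14
  cabin 5: 14 = 14
Every load is within 24, so 5 cabins suffice.

Yes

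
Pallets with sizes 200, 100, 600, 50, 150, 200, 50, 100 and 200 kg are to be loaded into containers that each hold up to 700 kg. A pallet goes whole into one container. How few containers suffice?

Total = 600 + 200 + 200 + 200 + 150 + 100 + 100 + 50 + 50 = 1650 kg.
Lower bound: ⌈1650/700⌉ = 3 containers.
A packing using 3 containers:
  container 1: 600 + 100 = 700
  container 2: 200 + 200 + 200 + 100 = 700
  container 3: 150 + 50 + 50 = 250
This matches the lower bound, so 3 is optimal.

3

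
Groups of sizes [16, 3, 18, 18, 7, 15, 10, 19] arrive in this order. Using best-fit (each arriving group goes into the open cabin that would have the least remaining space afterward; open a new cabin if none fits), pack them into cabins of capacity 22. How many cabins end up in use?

  16 → cabin 1 (new)  [load 16/22]
  3 → cabin 1  [load 19/22]
  18 → cabin 2 (new)  [load 18/22]
  18 → cabin 3 (new)  [load 18/22]
  7 → cabin 4 (new)  [load 7/22]
  15 → cabin 4  [load 22/22]
  10 → cabin 5 (new)  [load 10/22]
  19 → cabin 6 (new)  [load 19/22]
6 cabins opened.

6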